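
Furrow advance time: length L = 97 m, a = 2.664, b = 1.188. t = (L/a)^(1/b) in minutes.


t = (L/a)^(1/b)
t = (97/2.664)^(1/1.188)
t = 36.411411^(1/1.188)

20.6145 min


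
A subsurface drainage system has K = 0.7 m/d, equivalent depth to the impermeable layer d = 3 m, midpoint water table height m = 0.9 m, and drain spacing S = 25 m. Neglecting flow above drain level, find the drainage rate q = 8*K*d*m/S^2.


q = 8*K*d*m/S^2
q = 8*0.7*3*0.9/25^2
q = 15.1200 / 625

0.0242 m/d


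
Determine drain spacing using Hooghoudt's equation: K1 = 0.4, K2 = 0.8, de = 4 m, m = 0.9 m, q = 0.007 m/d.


S^2 = 8*K2*de*m/q + 4*K1*m^2/q
S^2 = 8*0.8*4*0.9/0.007 + 4*0.4*0.9^2/0.007
S = sqrt(3476.5714)

58.9625 m


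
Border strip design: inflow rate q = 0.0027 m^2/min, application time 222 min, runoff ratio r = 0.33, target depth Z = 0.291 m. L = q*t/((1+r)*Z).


L = q*t/((1+r)*Z)
L = 0.0027*222/((1+0.33)*0.291)
L = 0.5994/0.38703

1.5487 m


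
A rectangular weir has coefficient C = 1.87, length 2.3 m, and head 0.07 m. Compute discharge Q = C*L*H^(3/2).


Q = C * L * H^(3/2) = 1.87 * 2.3 * 0.07^1.5 = 1.87 * 2.3 * 0.018520

0.0797 m^3/s


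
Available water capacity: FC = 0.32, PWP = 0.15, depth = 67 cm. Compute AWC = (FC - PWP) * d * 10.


AWC = (FC - PWP) * d * 10
AWC = (0.32 - 0.15) * 67 * 10
AWC = 0.1700 * 67 * 10

113.9000 mm


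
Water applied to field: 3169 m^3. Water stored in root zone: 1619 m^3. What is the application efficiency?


Ea = V_root / V_field * 100 = 1619 / 3169 * 100 = 51.0887%

51.0887 %


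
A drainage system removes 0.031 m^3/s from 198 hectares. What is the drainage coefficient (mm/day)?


DC = Q * 86400 / (A * 10000) * 1000
DC = 0.031 * 86400 / (198 * 10000) * 1000
DC = 2678400.0000 / 1980000

1.3527 mm/day


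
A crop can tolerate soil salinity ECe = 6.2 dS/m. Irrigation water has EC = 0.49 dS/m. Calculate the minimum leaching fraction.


LR = ECiw / (5*ECe - ECiw)
LR = 0.49 / (5*6.2 - 0.49)
LR = 0.49 / 30.5100

0.0161


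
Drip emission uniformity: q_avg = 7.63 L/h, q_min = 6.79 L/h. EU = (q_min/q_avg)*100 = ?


EU = (q_min/q_avg)*100 = (6.79/7.63)*100 = 88.9908%

88.9908 %


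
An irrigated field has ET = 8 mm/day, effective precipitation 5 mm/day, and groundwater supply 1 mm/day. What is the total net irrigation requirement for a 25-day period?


Daily deficit = ET - Pe - GW = 8 - 5 - 1 = 2 mm/day
NIR = 2 * 25 = 50 mm

50.0000 mm


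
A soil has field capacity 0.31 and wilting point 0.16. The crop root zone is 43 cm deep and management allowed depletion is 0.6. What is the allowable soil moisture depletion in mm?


SMD = (FC - PWP) * d * MAD * 10
SMD = (0.31 - 0.16) * 43 * 0.6 * 10
SMD = 0.1500 * 43 * 0.6 * 10

38.7000 mm


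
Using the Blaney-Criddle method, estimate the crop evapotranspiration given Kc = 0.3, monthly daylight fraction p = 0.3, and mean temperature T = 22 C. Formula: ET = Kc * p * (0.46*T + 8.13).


ET = Kc * p * (0.46*T + 8.13)
ET = 0.3 * 0.3 * (0.46*22 + 8.13)
ET = 0.3 * 0.3 * 18.2500

1.6425 mm/day


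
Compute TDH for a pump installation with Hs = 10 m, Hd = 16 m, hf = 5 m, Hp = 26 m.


TDH = Hs + Hd + hf + Hp = 10 + 16 + 5 + 26 = 57

57 m


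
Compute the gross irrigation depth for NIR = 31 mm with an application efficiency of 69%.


Ea = 69% = 0.69
GID = NIR / Ea = 31 / 0.69 = 44.9275 mm

44.9275 mm


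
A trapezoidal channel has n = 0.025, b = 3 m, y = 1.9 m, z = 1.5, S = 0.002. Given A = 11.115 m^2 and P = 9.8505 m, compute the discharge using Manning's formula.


R = A/P = 11.115/9.8505 = 1.128369
Q = (1/0.025) * 11.115 * 1.128369^(2/3) * 0.002^0.5

21.5502 m^3/s


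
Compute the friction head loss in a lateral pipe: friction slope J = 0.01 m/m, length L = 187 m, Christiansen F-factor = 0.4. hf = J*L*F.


hf = J * L * F = 0.01 * 187 * 0.4 = 0.7480 m

0.7480 m


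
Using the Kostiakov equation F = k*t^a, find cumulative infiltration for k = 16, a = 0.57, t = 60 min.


F = k * t^a = 16 * 60^0.57
F = 16 * 10.316829

165.0693 mm


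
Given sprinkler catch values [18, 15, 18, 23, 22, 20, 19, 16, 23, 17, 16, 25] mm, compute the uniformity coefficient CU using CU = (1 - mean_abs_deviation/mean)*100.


mean = 19.333333 mm
MAD = 2.722222 mm
CU = (1 - 2.722222/19.333333)*100

85.9195 %


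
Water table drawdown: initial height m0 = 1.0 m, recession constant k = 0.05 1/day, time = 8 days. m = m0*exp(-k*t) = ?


m = m0 * exp(-k*t)
m = 1.0 * exp(-0.05 * 8)
m = 1.0 * exp(-0.4000)

0.6703 m


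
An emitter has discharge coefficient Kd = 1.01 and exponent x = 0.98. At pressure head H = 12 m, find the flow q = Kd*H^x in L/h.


q = Kd * H^x = 1.01 * 12^0.98 = 1.01 * 11.418199

11.5324 L/h


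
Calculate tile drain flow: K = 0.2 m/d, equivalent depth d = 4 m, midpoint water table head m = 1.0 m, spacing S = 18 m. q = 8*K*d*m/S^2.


q = 8*K*d*m/S^2
q = 8*0.2*4*1.0/18^2
q = 6.4000 / 324

0.0198 m/d


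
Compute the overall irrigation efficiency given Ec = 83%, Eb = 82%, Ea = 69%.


Ec = 0.83, Eb = 0.82, Ea = 0.69
E = 0.83 * 0.82 * 0.69 * 100 = 46.9614%

46.9614 %


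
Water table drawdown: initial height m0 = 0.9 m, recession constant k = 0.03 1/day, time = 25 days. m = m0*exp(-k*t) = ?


m = m0 * exp(-k*t)
m = 0.9 * exp(-0.03 * 25)
m = 0.9 * exp(-0.7500)

0.4251 m


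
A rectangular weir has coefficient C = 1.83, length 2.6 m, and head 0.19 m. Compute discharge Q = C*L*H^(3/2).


Q = C * L * H^(3/2) = 1.83 * 2.6 * 0.19^1.5 = 1.83 * 2.6 * 0.082819

0.3941 m^3/s


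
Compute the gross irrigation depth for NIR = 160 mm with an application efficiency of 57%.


Ea = 57% = 0.57
GID = NIR / Ea = 160 / 0.57 = 280.7018 mm

280.7018 mm


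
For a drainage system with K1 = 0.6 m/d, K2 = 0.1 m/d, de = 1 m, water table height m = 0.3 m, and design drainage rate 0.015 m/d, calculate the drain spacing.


S^2 = 8*K2*de*m/q + 4*K1*m^2/q
S^2 = 8*0.1*1*0.3/0.015 + 4*0.6*0.3^2/0.015
S = sqrt(30.4000)

5.5136 m


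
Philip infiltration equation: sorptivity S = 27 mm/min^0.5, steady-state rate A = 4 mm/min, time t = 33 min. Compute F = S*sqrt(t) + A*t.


F = S*sqrt(t) + A*t
F = 27*sqrt(33) + 4*33
F = 27*5.744563 + 132

287.1032 mm


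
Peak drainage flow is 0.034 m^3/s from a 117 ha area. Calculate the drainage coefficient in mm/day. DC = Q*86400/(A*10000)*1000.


DC = Q * 86400 / (A * 10000) * 1000
DC = 0.034 * 86400 / (117 * 10000) * 1000
DC = 2937600.0000 / 1170000

2.5108 mm/day


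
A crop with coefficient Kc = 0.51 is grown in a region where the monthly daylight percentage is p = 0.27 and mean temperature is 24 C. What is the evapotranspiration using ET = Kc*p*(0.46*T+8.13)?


ET = Kc * p * (0.46*T + 8.13)
ET = 0.51 * 0.27 * (0.46*24 + 8.13)
ET = 0.51 * 0.27 * 19.1700

2.6397 mm/day


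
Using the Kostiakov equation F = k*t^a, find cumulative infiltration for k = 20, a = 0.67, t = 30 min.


F = k * t^a = 20 * 30^0.67
F = 20 * 9.764977

195.2995 mm


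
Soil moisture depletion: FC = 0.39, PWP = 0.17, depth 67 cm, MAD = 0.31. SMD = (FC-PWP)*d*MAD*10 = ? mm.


SMD = (FC - PWP) * d * MAD * 10
SMD = (0.39 - 0.17) * 67 * 0.31 * 10
SMD = 0.2200 * 67 * 0.31 * 10

45.6940 mm


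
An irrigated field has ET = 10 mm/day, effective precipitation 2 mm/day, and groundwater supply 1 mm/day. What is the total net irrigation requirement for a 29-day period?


Daily deficit = ET - Pe - GW = 10 - 2 - 1 = 7 mm/day
NIR = 7 * 29 = 203 mm

203.0000 mm


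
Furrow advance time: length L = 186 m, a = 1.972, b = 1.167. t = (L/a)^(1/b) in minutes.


t = (L/a)^(1/b)
t = (186/1.972)^(1/1.167)
t = 94.320487^(1/1.167)

49.2080 min


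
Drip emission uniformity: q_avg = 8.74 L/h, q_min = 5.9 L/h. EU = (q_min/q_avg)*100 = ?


EU = (q_min/q_avg)*100 = (5.9/8.74)*100 = 67.5057%

67.5057 %


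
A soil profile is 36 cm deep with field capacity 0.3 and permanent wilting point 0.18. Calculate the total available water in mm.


AWC = (FC - PWP) * d * 10
AWC = (0.3 - 0.18) * 36 * 10
AWC = 0.1200 * 36 * 10

43.2000 mm


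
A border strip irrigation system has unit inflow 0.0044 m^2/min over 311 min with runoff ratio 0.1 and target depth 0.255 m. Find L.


L = q*t/((1+r)*Z)
L = 0.0044*311/((1+0.1)*0.255)
L = 1.3684/0.2805

4.8784 m


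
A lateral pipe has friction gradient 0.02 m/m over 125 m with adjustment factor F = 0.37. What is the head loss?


hf = J * L * F = 0.02 * 125 * 0.37 = 0.9250 m

0.9250 m


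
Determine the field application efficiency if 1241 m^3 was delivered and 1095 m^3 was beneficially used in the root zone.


Ea = V_root / V_field * 100 = 1095 / 1241 * 100 = 88.2353%

88.2353 %


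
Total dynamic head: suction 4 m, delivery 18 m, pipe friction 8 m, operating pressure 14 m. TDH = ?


TDH = Hs + Hd + hf + Hp = 4 + 18 + 8 + 14 = 44

44 m


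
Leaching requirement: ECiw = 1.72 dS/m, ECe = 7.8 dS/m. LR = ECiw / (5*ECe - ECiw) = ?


LR = ECiw / (5*ECe - ECiw)
LR = 1.72 / (5*7.8 - 1.72)
LR = 1.72 / 37.2800

0.0461


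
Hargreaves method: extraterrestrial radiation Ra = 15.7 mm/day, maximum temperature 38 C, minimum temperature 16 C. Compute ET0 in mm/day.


Tmean = (Tmax + Tmin)/2 = (38 + 16)/2 = 27.0
ET0 = 0.0023 * 15.7 * (27.0 + 17.8) * sqrt(38 - 16)
ET0 = 0.0023 * 15.7 * 44.8 * 4.690416

7.5878 mm/day


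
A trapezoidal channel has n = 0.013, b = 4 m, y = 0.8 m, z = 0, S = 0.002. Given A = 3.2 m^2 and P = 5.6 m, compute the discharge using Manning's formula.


R = A/P = 3.2/5.6 = 0.571429
Q = (1/0.013) * 3.2 * 0.571429^(2/3) * 0.002^0.5

7.5805 m^3/s


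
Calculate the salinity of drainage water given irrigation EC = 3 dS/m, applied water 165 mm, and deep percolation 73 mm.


EC_dw = EC_iw * D_iw / D_dw
EC_dw = 3 * 165 / 73
EC_dw = 495 / 73

6.7808 dS/m


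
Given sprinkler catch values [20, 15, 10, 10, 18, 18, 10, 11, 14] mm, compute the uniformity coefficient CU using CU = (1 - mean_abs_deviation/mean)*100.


mean = 14.000000 mm
MAD = 3.333333 mm
CU = (1 - 3.333333/14.000000)*100

76.1905 %


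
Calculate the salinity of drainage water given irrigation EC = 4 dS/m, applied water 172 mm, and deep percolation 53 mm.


EC_dw = EC_iw * D_iw / D_dw
EC_dw = 4 * 172 / 53
EC_dw = 688 / 53

12.9811 dS/m


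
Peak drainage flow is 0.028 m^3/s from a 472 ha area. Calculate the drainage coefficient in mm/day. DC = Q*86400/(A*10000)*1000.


DC = Q * 86400 / (A * 10000) * 1000
DC = 0.028 * 86400 / (472 * 10000) * 1000
DC = 2419200.0000 / 4720000

0.5125 mm/day


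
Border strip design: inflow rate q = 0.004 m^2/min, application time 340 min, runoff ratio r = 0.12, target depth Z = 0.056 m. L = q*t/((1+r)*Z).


L = q*t/((1+r)*Z)
L = 0.004*340/((1+0.12)*0.056)
L = 1.36/0.06272

21.6837 m


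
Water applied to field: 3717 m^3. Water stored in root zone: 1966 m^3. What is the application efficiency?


Ea = V_root / V_field * 100 = 1966 / 3717 * 100 = 52.8921%

52.8921 %


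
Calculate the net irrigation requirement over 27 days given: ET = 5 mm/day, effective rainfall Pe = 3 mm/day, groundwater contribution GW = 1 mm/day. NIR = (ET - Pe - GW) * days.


Daily deficit = ET - Pe - GW = 5 - 3 - 1 = 1 mm/day
NIR = 1 * 27 = 27 mm

27.0000 mm


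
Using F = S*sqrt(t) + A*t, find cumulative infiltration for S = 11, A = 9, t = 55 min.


F = S*sqrt(t) + A*t
F = 11*sqrt(55) + 9*55
F = 11*7.416198 + 495

576.5782 mm


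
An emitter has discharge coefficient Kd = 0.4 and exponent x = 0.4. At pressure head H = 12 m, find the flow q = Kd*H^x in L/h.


q = Kd * H^x = 0.4 * 12^0.4 = 0.4 * 2.701920

1.0808 L/h


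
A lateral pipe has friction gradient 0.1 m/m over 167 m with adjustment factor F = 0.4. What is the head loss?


hf = J * L * F = 0.1 * 167 * 0.4 = 6.6800 m

6.6800 m


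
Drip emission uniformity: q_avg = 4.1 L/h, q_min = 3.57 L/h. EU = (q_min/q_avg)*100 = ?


EU = (q_min/q_avg)*100 = (3.57/4.1)*100 = 87.0732%

87.0732 %


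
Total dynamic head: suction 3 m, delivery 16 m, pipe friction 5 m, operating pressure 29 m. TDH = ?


TDH = Hs + Hd + hf + Hp = 3 + 16 + 5 + 29 = 53

53 m


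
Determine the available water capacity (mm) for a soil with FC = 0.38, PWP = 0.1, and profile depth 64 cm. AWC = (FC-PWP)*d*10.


AWC = (FC - PWP) * d * 10
AWC = (0.38 - 0.1) * 64 * 10
AWC = 0.2800 * 64 * 10

179.2000 mm


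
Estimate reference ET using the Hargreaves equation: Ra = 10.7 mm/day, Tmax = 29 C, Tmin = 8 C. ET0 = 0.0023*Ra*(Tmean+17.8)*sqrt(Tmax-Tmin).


Tmean = (Tmax + Tmin)/2 = (29 + 8)/2 = 18.5
ET0 = 0.0023 * 10.7 * (18.5 + 17.8) * sqrt(29 - 8)
ET0 = 0.0023 * 10.7 * 36.3 * 4.582576

4.0938 mm/day


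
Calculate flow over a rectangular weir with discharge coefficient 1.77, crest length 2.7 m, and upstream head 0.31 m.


Q = C * L * H^(3/2) = 1.77 * 2.7 * 0.31^1.5 = 1.77 * 2.7 * 0.172601

0.8249 m^3/s


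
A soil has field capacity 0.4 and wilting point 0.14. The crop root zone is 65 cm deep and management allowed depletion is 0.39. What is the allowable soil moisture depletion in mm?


SMD = (FC - PWP) * d * MAD * 10
SMD = (0.4 - 0.14) * 65 * 0.39 * 10
SMD = 0.2600 * 65 * 0.39 * 10

65.9100 mm


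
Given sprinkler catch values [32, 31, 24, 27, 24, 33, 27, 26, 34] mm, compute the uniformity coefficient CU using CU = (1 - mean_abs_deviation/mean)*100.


mean = 28.666667 mm
MAD = 3.407407 mm
CU = (1 - 3.407407/28.666667)*100

88.1137 %


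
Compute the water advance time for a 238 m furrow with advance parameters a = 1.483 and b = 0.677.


t = (L/a)^(1/b)
t = (238/1.483)^(1/0.677)
t = 160.485502^(1/0.677)

1809.9225 min


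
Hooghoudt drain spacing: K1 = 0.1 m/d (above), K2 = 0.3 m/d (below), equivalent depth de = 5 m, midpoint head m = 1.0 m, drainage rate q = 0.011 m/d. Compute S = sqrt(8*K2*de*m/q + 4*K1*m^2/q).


S^2 = 8*K2*de*m/q + 4*K1*m^2/q
S^2 = 8*0.3*5*1.0/0.011 + 4*0.1*1.0^2/0.011
S = sqrt(1127.2727)

33.5749 m


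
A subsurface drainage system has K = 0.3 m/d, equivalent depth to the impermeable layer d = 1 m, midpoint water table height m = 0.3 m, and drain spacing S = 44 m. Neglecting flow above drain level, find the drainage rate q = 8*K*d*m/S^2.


q = 8*K*d*m/S^2
q = 8*0.3*1*0.3/44^2
q = 0.7200 / 1936

3.7190e-04 m/d


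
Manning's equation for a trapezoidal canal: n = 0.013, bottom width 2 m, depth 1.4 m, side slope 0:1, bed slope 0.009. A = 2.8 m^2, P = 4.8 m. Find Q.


R = A/P = 2.8/4.8 = 0.583333
Q = (1/0.013) * 2.8 * 0.583333^(2/3) * 0.009^0.5

14.2653 m^3/s


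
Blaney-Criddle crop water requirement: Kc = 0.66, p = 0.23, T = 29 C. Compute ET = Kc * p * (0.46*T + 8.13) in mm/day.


ET = Kc * p * (0.46*T + 8.13)
ET = 0.66 * 0.23 * (0.46*29 + 8.13)
ET = 0.66 * 0.23 * 21.4700

3.2591 mm/day


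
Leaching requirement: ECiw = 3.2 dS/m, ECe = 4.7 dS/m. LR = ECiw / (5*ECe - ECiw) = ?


LR = ECiw / (5*ECe - ECiw)
LR = 3.2 / (5*4.7 - 3.2)
LR = 3.2 / 20.3000

0.1576


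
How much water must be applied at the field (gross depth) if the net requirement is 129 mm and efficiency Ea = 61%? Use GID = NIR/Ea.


Ea = 61% = 0.61
GID = NIR / Ea = 129 / 0.61 = 211.4754 mm

211.4754 mm


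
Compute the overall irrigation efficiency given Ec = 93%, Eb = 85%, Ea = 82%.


Ec = 0.93, Eb = 0.85, Ea = 0.82
E = 0.93 * 0.85 * 0.82 * 100 = 64.8210%

64.8210 %


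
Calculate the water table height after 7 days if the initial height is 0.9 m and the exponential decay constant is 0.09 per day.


m = m0 * exp(-k*t)
m = 0.9 * exp(-0.09 * 7)
m = 0.9 * exp(-0.6300)

0.4793 m


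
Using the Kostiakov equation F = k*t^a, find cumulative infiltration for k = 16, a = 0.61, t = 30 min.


F = k * t^a = 16 * 30^0.61
F = 16 * 7.962400

127.3984 mm


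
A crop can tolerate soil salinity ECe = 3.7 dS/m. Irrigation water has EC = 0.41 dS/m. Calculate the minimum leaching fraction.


LR = ECiw / (5*ECe - ECiw)
LR = 0.41 / (5*3.7 - 0.41)
LR = 0.41 / 18.0900

0.0227


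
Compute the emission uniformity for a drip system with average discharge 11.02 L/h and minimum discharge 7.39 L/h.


EU = (q_min/q_avg)*100 = (7.39/11.02)*100 = 67.0599%

67.0599 %


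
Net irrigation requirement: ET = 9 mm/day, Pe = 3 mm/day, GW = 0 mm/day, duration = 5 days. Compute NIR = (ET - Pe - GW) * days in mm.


Daily deficit = ET - Pe - GW = 9 - 3 - 0 = 6 mm/day
NIR = 6 * 5 = 30 mm

30.0000 mm


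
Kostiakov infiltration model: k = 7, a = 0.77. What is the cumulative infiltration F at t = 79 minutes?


F = k * t^a = 7 * 79^0.77
F = 7 * 28.918307

202.4281 mm


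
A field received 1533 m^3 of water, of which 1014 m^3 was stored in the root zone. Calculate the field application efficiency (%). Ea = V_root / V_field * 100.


Ea = V_root / V_field * 100 = 1014 / 1533 * 100 = 66.1448%

66.1448 %


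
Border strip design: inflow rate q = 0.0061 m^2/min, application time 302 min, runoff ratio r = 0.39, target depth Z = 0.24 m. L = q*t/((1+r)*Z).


L = q*t/((1+r)*Z)
L = 0.0061*302/((1+0.39)*0.24)
L = 1.8422/0.3336

5.5222 m


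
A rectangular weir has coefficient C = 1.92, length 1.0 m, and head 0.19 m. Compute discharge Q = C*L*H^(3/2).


Q = C * L * H^(3/2) = 1.92 * 1.0 * 0.19^1.5 = 1.92 * 1.0 * 0.082819

0.1590 m^3/s


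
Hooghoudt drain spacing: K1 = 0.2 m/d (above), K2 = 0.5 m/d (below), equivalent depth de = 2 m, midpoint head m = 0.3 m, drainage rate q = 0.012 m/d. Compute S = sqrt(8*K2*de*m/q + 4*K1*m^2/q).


S^2 = 8*K2*de*m/q + 4*K1*m^2/q
S^2 = 8*0.5*2*0.3/0.012 + 4*0.2*0.3^2/0.012
S = sqrt(206.0000)

14.3527 m


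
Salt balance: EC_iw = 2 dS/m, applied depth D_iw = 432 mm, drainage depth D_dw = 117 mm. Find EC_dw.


EC_dw = EC_iw * D_iw / D_dw
EC_dw = 2 * 432 / 117
EC_dw = 864 / 117

7.3846 dS/m


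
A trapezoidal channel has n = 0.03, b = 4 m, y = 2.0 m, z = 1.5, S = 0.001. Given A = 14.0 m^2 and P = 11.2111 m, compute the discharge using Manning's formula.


R = A/P = 14.0/11.2111 = 1.248762
Q = (1/0.03) * 14.0 * 1.248762^(2/3) * 0.001^0.5

17.1130 m^3/s


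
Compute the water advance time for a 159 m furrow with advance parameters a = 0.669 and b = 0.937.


t = (L/a)^(1/b)
t = (159/0.669)^(1/0.937)
t = 237.668161^(1/0.937)

343.3377 min


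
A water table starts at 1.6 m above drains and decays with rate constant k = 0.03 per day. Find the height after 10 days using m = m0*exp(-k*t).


m = m0 * exp(-k*t)
m = 1.6 * exp(-0.03 * 10)
m = 1.6 * exp(-0.3000)

1.1853 m


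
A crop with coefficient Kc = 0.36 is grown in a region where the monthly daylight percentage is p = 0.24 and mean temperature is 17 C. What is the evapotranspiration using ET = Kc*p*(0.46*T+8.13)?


ET = Kc * p * (0.46*T + 8.13)
ET = 0.36 * 0.24 * (0.46*17 + 8.13)
ET = 0.36 * 0.24 * 15.9500

1.3781 mm/day


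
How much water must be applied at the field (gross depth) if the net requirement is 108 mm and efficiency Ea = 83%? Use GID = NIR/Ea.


Ea = 83% = 0.83
GID = NIR / Ea = 108 / 0.83 = 130.1205 mm

130.1205 mm


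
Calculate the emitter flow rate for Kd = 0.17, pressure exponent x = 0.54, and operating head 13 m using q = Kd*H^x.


q = Kd * H^x = 0.17 * 13^0.54 = 0.17 * 3.995116

0.6792 L/h


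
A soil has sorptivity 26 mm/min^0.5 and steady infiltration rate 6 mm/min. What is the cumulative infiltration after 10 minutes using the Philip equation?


F = S*sqrt(t) + A*t
F = 26*sqrt(10) + 6*10
F = 26*3.162278 + 60

142.2192 mm


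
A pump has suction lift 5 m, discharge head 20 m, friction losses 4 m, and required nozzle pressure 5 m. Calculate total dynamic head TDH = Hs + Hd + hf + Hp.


TDH = Hs + Hd + hf + Hp = 5 + 20 + 4 + 5 = 34

34 m


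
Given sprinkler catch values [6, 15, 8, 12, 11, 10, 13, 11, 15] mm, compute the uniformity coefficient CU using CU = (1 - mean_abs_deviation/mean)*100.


mean = 11.222222 mm
MAD = 2.246914 mm
CU = (1 - 2.246914/11.222222)*100

79.9780 %


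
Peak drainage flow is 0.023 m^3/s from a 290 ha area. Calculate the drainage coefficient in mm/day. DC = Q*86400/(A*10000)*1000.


DC = Q * 86400 / (A * 10000) * 1000
DC = 0.023 * 86400 / (290 * 10000) * 1000
DC = 1987200.0000 / 2900000

0.6852 mm/day


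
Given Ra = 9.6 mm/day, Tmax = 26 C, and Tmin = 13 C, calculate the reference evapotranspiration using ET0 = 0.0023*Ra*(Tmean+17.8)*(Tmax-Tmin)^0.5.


Tmean = (Tmax + Tmin)/2 = (26 + 13)/2 = 19.5
ET0 = 0.0023 * 9.6 * (19.5 + 17.8) * sqrt(26 - 13)
ET0 = 0.0023 * 9.6 * 37.3 * 3.605551

2.9695 mm/day


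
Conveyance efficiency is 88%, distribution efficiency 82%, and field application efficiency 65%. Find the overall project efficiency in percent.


Ec = 0.88, Eb = 0.82, Ea = 0.65
E = 0.88 * 0.82 * 0.65 * 100 = 46.9040%

46.9040 %


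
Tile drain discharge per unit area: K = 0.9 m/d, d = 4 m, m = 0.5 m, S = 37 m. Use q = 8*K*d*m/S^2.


q = 8*K*d*m/S^2
q = 8*0.9*4*0.5/37^2
q = 14.4000 / 1369

0.0105 m/d


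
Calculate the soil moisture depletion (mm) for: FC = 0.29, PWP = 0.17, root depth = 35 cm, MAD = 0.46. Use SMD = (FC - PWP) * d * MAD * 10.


SMD = (FC - PWP) * d * MAD * 10
SMD = (0.29 - 0.17) * 35 * 0.46 * 10
SMD = 0.1200 * 35 * 0.46 * 10

19.3200 mm


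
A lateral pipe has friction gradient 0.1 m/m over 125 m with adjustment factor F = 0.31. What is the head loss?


hf = J * L * F = 0.1 * 125 * 0.31 = 3.8750 m

3.8750 m


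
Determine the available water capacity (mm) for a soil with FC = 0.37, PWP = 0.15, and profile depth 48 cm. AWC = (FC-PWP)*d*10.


AWC = (FC - PWP) * d * 10
AWC = (0.37 - 0.15) * 48 * 10
AWC = 0.2200 * 48 * 10

105.6000 mm


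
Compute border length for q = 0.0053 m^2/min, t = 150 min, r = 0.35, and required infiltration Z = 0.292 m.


L = q*t/((1+r)*Z)
L = 0.0053*150/((1+0.35)*0.292)
L = 0.795/0.3942

2.0167 m


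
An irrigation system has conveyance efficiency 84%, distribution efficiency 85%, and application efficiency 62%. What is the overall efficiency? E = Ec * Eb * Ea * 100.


Ec = 0.84, Eb = 0.85, Ea = 0.62
E = 0.84 * 0.85 * 0.62 * 100 = 44.2680%

44.2680 %


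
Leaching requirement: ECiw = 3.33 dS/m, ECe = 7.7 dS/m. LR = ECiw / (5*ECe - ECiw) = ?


LR = ECiw / (5*ECe - ECiw)
LR = 3.33 / (5*7.7 - 3.33)
LR = 3.33 / 35.1700

0.0947


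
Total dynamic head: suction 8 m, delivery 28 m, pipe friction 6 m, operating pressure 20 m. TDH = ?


TDH = Hs + Hd + hf + Hp = 8 + 28 + 6 + 20 = 62

62 m


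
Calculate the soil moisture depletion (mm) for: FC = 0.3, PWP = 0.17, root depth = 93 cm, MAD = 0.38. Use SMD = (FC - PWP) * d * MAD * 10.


SMD = (FC - PWP) * d * MAD * 10
SMD = (0.3 - 0.17) * 93 * 0.38 * 10
SMD = 0.1300 * 93 * 0.38 * 10

45.9420 mm


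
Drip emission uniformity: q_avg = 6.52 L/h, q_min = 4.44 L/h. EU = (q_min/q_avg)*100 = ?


EU = (q_min/q_avg)*100 = (4.44/6.52)*100 = 68.0982%

68.0982 %


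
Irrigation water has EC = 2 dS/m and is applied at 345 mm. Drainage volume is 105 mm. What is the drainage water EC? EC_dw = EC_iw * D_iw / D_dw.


EC_dw = EC_iw * D_iw / D_dw
EC_dw = 2 * 345 / 105
EC_dw = 690 / 105

6.5714 dS/m


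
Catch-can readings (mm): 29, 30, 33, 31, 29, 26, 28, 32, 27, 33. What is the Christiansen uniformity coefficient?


mean = 29.800000 mm
MAD = 2.000000 mm
CU = (1 - 2.000000/29.800000)*100

93.2886 %


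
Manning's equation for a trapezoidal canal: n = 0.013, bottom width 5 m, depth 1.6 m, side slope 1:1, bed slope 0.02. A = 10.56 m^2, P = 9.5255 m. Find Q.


R = A/P = 10.56/9.5255 = 1.108603
Q = (1/0.013) * 10.56 * 1.108603^(2/3) * 0.02^0.5

123.0513 m^3/s


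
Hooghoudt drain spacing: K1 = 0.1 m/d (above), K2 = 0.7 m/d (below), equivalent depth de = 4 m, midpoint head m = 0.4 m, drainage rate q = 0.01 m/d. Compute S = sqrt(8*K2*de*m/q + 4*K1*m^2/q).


S^2 = 8*K2*de*m/q + 4*K1*m^2/q
S^2 = 8*0.7*4*0.4/0.01 + 4*0.1*0.4^2/0.01
S = sqrt(902.4000)

30.0400 m


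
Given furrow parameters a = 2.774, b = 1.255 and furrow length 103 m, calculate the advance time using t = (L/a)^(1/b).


t = (L/a)^(1/b)
t = (103/2.774)^(1/1.255)
t = 37.130497^(1/1.255)

17.8148 min


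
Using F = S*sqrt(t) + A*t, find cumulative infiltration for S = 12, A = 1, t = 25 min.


F = S*sqrt(t) + A*t
F = 12*sqrt(25) + 1*25
F = 12*5.000000 + 25

85.0000 mm


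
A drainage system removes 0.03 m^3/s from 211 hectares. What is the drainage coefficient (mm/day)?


DC = Q * 86400 / (A * 10000) * 1000
DC = 0.03 * 86400 / (211 * 10000) * 1000
DC = 2592000.0000 / 2110000

1.2284 mm/day


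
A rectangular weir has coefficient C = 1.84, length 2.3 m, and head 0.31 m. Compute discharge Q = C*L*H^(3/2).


Q = C * L * H^(3/2) = 1.84 * 2.3 * 0.31^1.5 = 1.84 * 2.3 * 0.172601

0.7304 m^3/s


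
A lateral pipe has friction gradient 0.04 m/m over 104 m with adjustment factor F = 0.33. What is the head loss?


hf = J * L * F = 0.04 * 104 * 0.33 = 1.3728 m

1.3728 m


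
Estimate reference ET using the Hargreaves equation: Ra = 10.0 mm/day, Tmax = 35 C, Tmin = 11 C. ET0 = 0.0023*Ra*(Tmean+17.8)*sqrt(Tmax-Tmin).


Tmean = (Tmax + Tmin)/2 = (35 + 11)/2 = 23.0
ET0 = 0.0023 * 10.0 * (23.0 + 17.8) * sqrt(35 - 11)
ET0 = 0.0023 * 10.0 * 40.8 * 4.898979

4.5972 mm/day


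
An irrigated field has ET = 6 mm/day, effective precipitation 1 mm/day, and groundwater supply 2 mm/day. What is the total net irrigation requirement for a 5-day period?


Daily deficit = ET - Pe - GW = 6 - 1 - 2 = 3 mm/day
NIR = 3 * 5 = 15 mm

15.0000 mm


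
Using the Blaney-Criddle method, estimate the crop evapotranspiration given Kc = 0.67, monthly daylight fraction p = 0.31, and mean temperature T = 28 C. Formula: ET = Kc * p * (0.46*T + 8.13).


ET = Kc * p * (0.46*T + 8.13)
ET = 0.67 * 0.31 * (0.46*28 + 8.13)
ET = 0.67 * 0.31 * 21.0100

4.3638 mm/day


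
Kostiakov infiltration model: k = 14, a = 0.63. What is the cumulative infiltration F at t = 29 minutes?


F = k * t^a = 14 * 29^0.63
F = 14 * 8.342779

116.7989 mm


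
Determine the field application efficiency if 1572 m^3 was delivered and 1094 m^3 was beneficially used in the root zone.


Ea = V_root / V_field * 100 = 1094 / 1572 * 100 = 69.5929%

69.5929 %


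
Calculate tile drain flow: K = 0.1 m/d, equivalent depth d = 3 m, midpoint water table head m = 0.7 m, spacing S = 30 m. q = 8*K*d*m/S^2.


q = 8*K*d*m/S^2
q = 8*0.1*3*0.7/30^2
q = 1.6800 / 900

0.0019 m/d


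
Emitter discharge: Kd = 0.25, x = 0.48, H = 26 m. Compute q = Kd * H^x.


q = Kd * H^x = 0.25 * 26^0.48 = 0.25 * 4.777352

1.1943 L/h


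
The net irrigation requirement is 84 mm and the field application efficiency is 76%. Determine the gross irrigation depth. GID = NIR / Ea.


Ea = 76% = 0.76
GID = NIR / Ea = 84 / 0.76 = 110.5263 mm

110.5263 mm


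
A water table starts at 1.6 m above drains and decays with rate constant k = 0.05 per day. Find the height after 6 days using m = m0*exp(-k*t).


m = m0 * exp(-k*t)
m = 1.6 * exp(-0.05 * 6)
m = 1.6 * exp(-0.3000)

1.1853 m


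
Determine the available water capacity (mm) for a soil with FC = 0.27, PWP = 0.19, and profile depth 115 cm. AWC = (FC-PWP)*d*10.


AWC = (FC - PWP) * d * 10
AWC = (0.27 - 0.19) * 115 * 10
AWC = 0.0800 * 115 * 10

92.0000 mm


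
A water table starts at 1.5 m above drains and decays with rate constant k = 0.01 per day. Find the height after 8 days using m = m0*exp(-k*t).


m = m0 * exp(-k*t)
m = 1.5 * exp(-0.01 * 8)
m = 1.5 * exp(-0.0800)

1.3847 m


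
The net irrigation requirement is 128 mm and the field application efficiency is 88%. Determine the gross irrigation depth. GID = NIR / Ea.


Ea = 88% = 0.88
GID = NIR / Ea = 128 / 0.88 = 145.4545 mm

145.4545 mm


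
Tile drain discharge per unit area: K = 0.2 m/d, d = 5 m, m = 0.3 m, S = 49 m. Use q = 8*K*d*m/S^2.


q = 8*K*d*m/S^2
q = 8*0.2*5*0.3/49^2
q = 2.4000 / 2401

9.9958e-04 m/d


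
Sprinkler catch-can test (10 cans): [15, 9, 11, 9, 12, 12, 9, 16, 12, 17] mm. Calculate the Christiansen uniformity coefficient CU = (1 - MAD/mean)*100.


mean = 12.200000 mm
MAD = 2.280000 mm
CU = (1 - 2.280000/12.200000)*100

81.3115 %


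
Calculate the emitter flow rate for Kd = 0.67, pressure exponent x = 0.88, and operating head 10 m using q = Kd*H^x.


q = Kd * H^x = 0.67 * 10^0.88 = 0.67 * 7.585776

5.0825 L/h


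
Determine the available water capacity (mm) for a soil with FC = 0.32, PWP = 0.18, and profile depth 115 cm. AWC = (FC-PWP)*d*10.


AWC = (FC - PWP) * d * 10
AWC = (0.32 - 0.18) * 115 * 10
AWC = 0.1400 * 115 * 10

161.0000 mm


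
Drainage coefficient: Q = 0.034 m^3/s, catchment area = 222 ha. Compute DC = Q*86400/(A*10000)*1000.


DC = Q * 86400 / (A * 10000) * 1000
DC = 0.034 * 86400 / (222 * 10000) * 1000
DC = 2937600.0000 / 2220000

1.3232 mm/day


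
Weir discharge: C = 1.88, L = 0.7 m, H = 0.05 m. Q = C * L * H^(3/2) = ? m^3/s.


Q = C * L * H^(3/2) = 1.88 * 0.7 * 0.05^1.5 = 1.88 * 0.7 * 0.011180

0.0147 m^3/s


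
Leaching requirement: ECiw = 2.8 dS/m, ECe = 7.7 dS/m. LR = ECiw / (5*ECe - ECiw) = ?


LR = ECiw / (5*ECe - ECiw)
LR = 2.8 / (5*7.7 - 2.8)
LR = 2.8 / 35.7000

0.0784


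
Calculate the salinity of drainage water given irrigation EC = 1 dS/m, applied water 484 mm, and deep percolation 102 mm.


EC_dw = EC_iw * D_iw / D_dw
EC_dw = 1 * 484 / 102
EC_dw = 484 / 102

4.7451 dS/m


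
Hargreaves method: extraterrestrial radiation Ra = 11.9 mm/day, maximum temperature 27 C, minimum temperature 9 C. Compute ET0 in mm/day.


Tmean = (Tmax + Tmin)/2 = (27 + 9)/2 = 18.0
ET0 = 0.0023 * 11.9 * (18.0 + 17.8) * sqrt(27 - 9)
ET0 = 0.0023 * 11.9 * 35.8 * 4.242641

4.1571 mm/day


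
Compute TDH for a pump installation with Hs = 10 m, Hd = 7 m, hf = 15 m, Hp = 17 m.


TDH = Hs + Hd + hf + Hp = 10 + 7 + 15 + 17 = 49

49 m


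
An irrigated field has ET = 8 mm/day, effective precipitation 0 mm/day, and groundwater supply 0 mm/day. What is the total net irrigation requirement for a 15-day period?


Daily deficit = ET - Pe - GW = 8 - 0 - 0 = 8 mm/day
NIR = 8 * 15 = 120 mm

120.0000 mm


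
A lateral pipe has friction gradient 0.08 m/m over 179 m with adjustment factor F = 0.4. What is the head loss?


hf = J * L * F = 0.08 * 179 * 0.4 = 5.7280 m

5.7280 m


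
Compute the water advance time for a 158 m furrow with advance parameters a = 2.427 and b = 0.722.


t = (L/a)^(1/b)
t = (158/2.427)^(1/0.722)
t = 65.100948^(1/0.722)

325.0078 min


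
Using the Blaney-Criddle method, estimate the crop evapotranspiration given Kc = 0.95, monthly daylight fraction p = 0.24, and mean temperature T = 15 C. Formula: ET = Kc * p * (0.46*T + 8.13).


ET = Kc * p * (0.46*T + 8.13)
ET = 0.95 * 0.24 * (0.46*15 + 8.13)
ET = 0.95 * 0.24 * 15.0300

3.4268 mm/day


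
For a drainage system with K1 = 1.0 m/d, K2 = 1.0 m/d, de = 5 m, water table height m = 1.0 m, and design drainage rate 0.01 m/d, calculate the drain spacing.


S^2 = 8*K2*de*m/q + 4*K1*m^2/q
S^2 = 8*1.0*5*1.0/0.01 + 4*1.0*1.0^2/0.01
S = sqrt(4400.0000)

66.3325 m


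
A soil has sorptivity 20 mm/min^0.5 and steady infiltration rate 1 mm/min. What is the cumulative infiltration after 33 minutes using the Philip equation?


F = S*sqrt(t) + A*t
F = 20*sqrt(33) + 1*33
F = 20*5.744563 + 33

147.8913 mm


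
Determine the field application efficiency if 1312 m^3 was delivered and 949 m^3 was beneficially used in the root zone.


Ea = V_root / V_field * 100 = 949 / 1312 * 100 = 72.3323%

72.3323 %


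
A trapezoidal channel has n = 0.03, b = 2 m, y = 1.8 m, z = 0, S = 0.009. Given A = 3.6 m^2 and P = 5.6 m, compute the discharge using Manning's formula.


R = A/P = 3.6/5.6 = 0.642857
Q = (1/0.03) * 3.6 * 0.642857^(2/3) * 0.009^0.5

8.4797 m^3/s


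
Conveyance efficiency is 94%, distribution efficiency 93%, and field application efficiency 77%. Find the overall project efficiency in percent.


Ec = 0.94, Eb = 0.93, Ea = 0.77
E = 0.94 * 0.93 * 0.77 * 100 = 67.3134%

67.3134 %


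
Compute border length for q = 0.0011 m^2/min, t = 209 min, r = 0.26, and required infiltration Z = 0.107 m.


L = q*t/((1+r)*Z)
L = 0.0011*209/((1+0.26)*0.107)
L = 0.2299/0.13482

1.7052 m


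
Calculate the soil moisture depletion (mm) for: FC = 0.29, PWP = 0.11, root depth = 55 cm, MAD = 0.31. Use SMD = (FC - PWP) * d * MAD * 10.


SMD = (FC - PWP) * d * MAD * 10
SMD = (0.29 - 0.11) * 55 * 0.31 * 10
SMD = 0.1800 * 55 * 0.31 * 10

30.6900 mm


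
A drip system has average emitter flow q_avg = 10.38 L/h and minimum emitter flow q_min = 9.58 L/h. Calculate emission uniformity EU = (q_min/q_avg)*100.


EU = (q_min/q_avg)*100 = (9.58/10.38)*100 = 92.2929%

92.2929 %


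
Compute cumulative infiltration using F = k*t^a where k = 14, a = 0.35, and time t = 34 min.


F = k * t^a = 14 * 34^0.35
F = 14 * 3.435719

48.1001 mm


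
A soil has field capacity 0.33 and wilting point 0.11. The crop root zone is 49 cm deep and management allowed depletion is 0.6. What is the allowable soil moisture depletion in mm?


SMD = (FC - PWP) * d * MAD * 10
SMD = (0.33 - 0.11) * 49 * 0.6 * 10
SMD = 0.2200 * 49 * 0.6 * 10

64.6800 mm


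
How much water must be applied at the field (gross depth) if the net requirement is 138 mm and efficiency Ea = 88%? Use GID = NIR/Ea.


Ea = 88% = 0.88
GID = NIR / Ea = 138 / 0.88 = 156.8182 mm

156.8182 mm


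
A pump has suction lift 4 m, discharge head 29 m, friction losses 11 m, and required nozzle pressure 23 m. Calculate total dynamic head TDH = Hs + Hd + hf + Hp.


TDH = Hs + Hd + hf + Hp = 4 + 29 + 11 + 23 = 67

67 m


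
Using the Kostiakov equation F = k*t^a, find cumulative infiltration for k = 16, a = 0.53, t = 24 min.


F = k * t^a = 16 * 24^0.53
F = 16 * 5.389047

86.2248 mm


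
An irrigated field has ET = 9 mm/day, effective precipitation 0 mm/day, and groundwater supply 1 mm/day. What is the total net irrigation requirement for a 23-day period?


Daily deficit = ET - Pe - GW = 9 - 0 - 1 = 8 mm/day
NIR = 8 * 23 = 184 mm

184.0000 mm


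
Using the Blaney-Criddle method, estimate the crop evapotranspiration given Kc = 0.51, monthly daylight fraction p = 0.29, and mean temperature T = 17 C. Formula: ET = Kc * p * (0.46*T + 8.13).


ET = Kc * p * (0.46*T + 8.13)
ET = 0.51 * 0.29 * (0.46*17 + 8.13)
ET = 0.51 * 0.29 * 15.9500

2.3590 mm/day


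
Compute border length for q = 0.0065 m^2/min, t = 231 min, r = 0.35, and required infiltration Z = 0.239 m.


L = q*t/((1+r)*Z)
L = 0.0065*231/((1+0.35)*0.239)
L = 1.5015/0.32265

4.6536 m


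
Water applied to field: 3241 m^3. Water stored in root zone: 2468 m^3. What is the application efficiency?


Ea = V_root / V_field * 100 = 2468 / 3241 * 100 = 76.1493%

76.1493 %


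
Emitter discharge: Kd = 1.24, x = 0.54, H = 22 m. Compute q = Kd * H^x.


q = Kd * H^x = 1.24 * 22^0.54 = 1.24 * 5.307723

6.5816 L/h


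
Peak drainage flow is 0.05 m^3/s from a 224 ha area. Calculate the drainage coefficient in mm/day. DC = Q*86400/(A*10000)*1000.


DC = Q * 86400 / (A * 10000) * 1000
DC = 0.05 * 86400 / (224 * 10000) * 1000
DC = 4320000.0000 / 2240000

1.9286 mm/day


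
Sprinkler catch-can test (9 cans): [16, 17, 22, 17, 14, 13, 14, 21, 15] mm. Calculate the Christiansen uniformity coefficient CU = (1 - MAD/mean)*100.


mean = 16.555556 mm
MAD = 2.395062 mm
CU = (1 - 2.395062/16.555556)*100

85.5332 %


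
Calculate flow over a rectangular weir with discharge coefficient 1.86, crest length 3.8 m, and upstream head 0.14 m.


Q = C * L * H^(3/2) = 1.86 * 3.8 * 0.14^1.5 = 1.86 * 3.8 * 0.052383

0.3702 m^3/s


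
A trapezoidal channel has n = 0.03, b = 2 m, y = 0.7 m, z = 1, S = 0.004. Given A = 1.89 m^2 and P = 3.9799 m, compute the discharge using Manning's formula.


R = A/P = 1.89/3.9799 = 0.474886
Q = (1/0.03) * 1.89 * 0.474886^(2/3) * 0.004^0.5

2.4253 m^3/s


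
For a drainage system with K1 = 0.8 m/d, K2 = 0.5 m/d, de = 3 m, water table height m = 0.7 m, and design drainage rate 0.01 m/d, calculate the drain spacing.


S^2 = 8*K2*de*m/q + 4*K1*m^2/q
S^2 = 8*0.5*3*0.7/0.01 + 4*0.8*0.7^2/0.01
S = sqrt(996.8000)

31.5721 m


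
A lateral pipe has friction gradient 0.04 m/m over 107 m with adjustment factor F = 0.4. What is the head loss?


hf = J * L * F = 0.04 * 107 * 0.4 = 1.7120 m

1.7120 m


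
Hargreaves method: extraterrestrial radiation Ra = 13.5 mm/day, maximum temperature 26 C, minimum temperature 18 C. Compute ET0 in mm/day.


Tmean = (Tmax + Tmin)/2 = (26 + 18)/2 = 22.0
ET0 = 0.0023 * 13.5 * (22.0 + 17.8) * sqrt(26 - 18)
ET0 = 0.0023 * 13.5 * 39.8 * 2.828427

3.4953 mm/day


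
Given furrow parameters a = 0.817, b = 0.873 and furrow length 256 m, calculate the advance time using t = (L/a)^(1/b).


t = (L/a)^(1/b)
t = (256/0.817)^(1/0.873)
t = 313.341493^(1/0.873)

722.9813 min


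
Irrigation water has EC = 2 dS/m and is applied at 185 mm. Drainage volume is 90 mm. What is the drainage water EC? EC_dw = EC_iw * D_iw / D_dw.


EC_dw = EC_iw * D_iw / D_dw
EC_dw = 2 * 185 / 90
EC_dw = 370 / 90

4.1111 dS/m


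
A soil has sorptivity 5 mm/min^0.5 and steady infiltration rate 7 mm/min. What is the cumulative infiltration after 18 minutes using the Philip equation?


F = S*sqrt(t) + A*t
F = 5*sqrt(18) + 7*18
F = 5*4.242641 + 126

147.2132 mm


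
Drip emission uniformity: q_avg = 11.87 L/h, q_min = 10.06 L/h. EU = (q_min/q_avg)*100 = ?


EU = (q_min/q_avg)*100 = (10.06/11.87)*100 = 84.7515%

84.7515 %


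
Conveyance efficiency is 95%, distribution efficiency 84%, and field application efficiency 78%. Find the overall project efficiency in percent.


Ec = 0.95, Eb = 0.84, Ea = 0.78
E = 0.95 * 0.84 * 0.78 * 100 = 62.2440%

62.2440 %


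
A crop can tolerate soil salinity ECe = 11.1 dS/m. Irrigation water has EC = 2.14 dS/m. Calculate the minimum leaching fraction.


LR = ECiw / (5*ECe - ECiw)
LR = 2.14 / (5*11.1 - 2.14)
LR = 2.14 / 53.3600

0.0401


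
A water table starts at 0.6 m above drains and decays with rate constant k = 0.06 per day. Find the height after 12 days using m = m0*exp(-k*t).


m = m0 * exp(-k*t)
m = 0.6 * exp(-0.06 * 12)
m = 0.6 * exp(-0.7200)

0.2921 m


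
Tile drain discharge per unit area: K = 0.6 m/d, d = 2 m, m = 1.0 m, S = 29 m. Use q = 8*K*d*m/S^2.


q = 8*K*d*m/S^2
q = 8*0.6*2*1.0/29^2
q = 9.6000 / 841

0.0114 m/d


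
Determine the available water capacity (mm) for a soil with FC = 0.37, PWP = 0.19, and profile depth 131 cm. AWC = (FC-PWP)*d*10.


AWC = (FC - PWP) * d * 10
AWC = (0.37 - 0.19) * 131 * 10
AWC = 0.1800 * 131 * 10

235.8000 mm


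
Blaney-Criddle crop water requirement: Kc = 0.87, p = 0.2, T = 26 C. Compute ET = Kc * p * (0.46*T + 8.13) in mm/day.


ET = Kc * p * (0.46*T + 8.13)
ET = 0.87 * 0.2 * (0.46*26 + 8.13)
ET = 0.87 * 0.2 * 20.0900

3.4957 mm/day


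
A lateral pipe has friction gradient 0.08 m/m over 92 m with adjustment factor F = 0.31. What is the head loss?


hf = J * L * F = 0.08 * 92 * 0.31 = 2.2816 m

2.2816 m


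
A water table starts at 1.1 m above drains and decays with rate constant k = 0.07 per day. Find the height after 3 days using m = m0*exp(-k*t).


m = m0 * exp(-k*t)
m = 1.1 * exp(-0.07 * 3)
m = 1.1 * exp(-0.2100)

0.8916 m


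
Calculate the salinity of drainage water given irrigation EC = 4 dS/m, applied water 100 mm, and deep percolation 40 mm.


EC_dw = EC_iw * D_iw / D_dw
EC_dw = 4 * 100 / 40
EC_dw = 400 / 40

10.0000 dS/m


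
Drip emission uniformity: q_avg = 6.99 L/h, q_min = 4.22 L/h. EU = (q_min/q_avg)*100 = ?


EU = (q_min/q_avg)*100 = (4.22/6.99)*100 = 60.3720%

60.3720 %


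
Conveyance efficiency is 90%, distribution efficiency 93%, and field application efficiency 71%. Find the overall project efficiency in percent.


Ec = 0.9, Eb = 0.93, Ea = 0.71
E = 0.9 * 0.93 * 0.71 * 100 = 59.4270%

59.4270 %
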